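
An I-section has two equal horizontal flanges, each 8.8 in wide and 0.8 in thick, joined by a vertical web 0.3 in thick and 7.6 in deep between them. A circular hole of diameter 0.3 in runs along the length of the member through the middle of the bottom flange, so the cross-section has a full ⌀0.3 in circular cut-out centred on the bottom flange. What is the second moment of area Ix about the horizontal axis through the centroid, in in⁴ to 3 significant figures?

Ix ≈ 259 in⁴

Split into non-overlapping primitives; take the origin at the lower-left of the bounding box.
Bottom flange: 8.8 × 0.8, A = 7.04 in², y = 0.4 in, Ī = 0.37547 in⁴.
Web: 0.3 × 7.6, A = 2.28 in², y = 4.6 in, Ī = 10.974 in⁴.
Top flange: 8.8 × 0.8, A = 7.04 in², y = 8.8 in, Ī = 0.37547 in⁴.
Hole (subtracted): ⌀0.3, A = 0.070686 in², y = 0.4 in, Ī = 0.00039761 in⁴.
Centroid: ȳ = ΣA·y / ΣA = 4.6182 in.
Transfer each piece to the horizontal axis through the centroid using Ī + A·d² with d = y − 4.6182:
  bottom flange: d = -4.2182 in → contributes +125.64 in⁴
  web: d = -0.018225 in → contributes +10.975 in⁴
  top flange: d = 4.1818 in → contributes +123.49 in⁴
  hole: d = -4.2182 in → contributes −1.2581 in⁴
Total I = 258.84 in⁴.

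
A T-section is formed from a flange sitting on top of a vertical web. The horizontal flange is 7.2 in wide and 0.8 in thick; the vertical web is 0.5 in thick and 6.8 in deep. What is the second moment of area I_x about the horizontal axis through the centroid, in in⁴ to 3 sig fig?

Split into non-overlapping primitives; take the origin at the lower-left of the bounding box.
Flange: 7.2 × 0.8, A = 5.76 in², y = 7.2 in, Ī = 0.3072 in⁴.
Web: 0.5 × 6.8, A = 3.4 in², y = 3.4 in, Ī = 13.101 in⁴.
Centroid: ȳ = ΣA·y / ΣA = 5.7895 in.
Transfer each piece to the horizontal axis through the centroid using Ī + A·d² with d = y − 5.7895:
  flange: d = 1.4105 in → contributes +11.766 in⁴
  web: d = -2.3895 in → contributes +32.515 in⁴
Total I = 44.281 in⁴.

I_x ≈ 44.3 in⁴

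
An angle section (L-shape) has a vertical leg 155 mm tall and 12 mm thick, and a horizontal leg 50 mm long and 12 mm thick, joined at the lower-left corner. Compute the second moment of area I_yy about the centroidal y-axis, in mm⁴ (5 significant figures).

Treat the section as a set of non-overlapping primitives; coordinates are from the bounding-box lower-left.
Vertical leg: 12 × 155, A = 1 860 mm², x = 6 mm, Ī = 22 320 mm⁴.
Horizontal leg (remainder): 38 × 12, A = 456 mm², x = 31 mm, Ī = 54 872 mm⁴.
Centroid: x̄ = ΣA·x / ΣA = 10.92228 mm.
Transfer each piece to the centroidal y-axis using Ī + A·d² with d = x − 10.92228:
  vertical leg: d = -4.92228 mm → contributes +67385.64 mm⁴
  horizontal leg (remainder): d = 20.07772 mm → contributes +238692.4 mm⁴
Total I = 306 078 mm⁴.

I_yy ≈ 3.0608 × 10⁵ mm⁴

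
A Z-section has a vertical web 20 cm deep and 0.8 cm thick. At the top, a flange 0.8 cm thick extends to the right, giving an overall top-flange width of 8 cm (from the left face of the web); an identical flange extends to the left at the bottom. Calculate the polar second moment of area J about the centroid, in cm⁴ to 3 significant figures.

J ≈ 1830 cm⁴

Decompose the section into non-overlapping parts with the origin at the bottom-left of its bounding rectangle.
Web: 0.8 × 20, A = 16 cm², y = 10 cm, Ī = 533.33 cm⁴.
Top flange (beyond web): 7.2 × 0.8, A = 5.76 cm², y = 19.6 cm, Ī = 0.3072 cm⁴.
Bottom flange (beyond web): 7.2 × 0.8, A = 5.76 cm², y = 0.4 cm, Ī = 0.3072 cm⁴.
Centroid: ȳ = ΣA·y / ΣA = 10 cm.
Transfer each piece to the centroidal x-axis using Ī + A·d² with d = y − 10:
  web: d = 0 cm → contributes +533.33 cm⁴
  top flange (beyond web): d = 9.6 cm → contributes +531.15 cm⁴
  bottom flange (beyond web): d = -9.6 cm → contributes +531.15 cm⁴
Total I = 1595.6 cm⁴.
For the y-axis: x̄ = 7.6 cm.
Repeating about the centroidal y-axis gives I_y = 234.94 cm⁴.
Polar second moment: J = I_x + I_y = 1830.6 cm⁴.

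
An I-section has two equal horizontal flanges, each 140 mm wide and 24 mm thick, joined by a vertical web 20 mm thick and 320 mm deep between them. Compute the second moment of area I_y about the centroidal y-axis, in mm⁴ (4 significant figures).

Treat the section as a set of non-overlapping primitives; coordinates are from the bounding-box lower-left.
Bottom flange: 140 × 24, A = 3 360 mm², x = 70 mm, Ī = 5 488 000 mm⁴.
Web: 20 × 320, A = 6 400 mm², x = 70 mm, Ī = 213 333 mm⁴.
Top flange: 140 × 24, A = 3 360 mm², x = 70 mm, Ī = 5 488 000 mm⁴.
By symmetry the centroid is at mid-width, x̄ = 70 mm.
All pieces are centred on the centroidal y-axis, so I = ΣĪ = 11 189 333 mm⁴.

I_y ≈ 1.119 × 10⁷ mm⁴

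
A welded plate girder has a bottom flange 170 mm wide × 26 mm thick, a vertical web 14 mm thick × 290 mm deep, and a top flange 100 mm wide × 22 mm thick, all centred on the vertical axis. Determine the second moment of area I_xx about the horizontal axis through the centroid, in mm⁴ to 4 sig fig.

Decompose the section into non-overlapping parts with the origin at the bottom-left of its bounding rectangle.
Bottom plate: 170 × 26, A = 4 420 mm², y = 13 mm, Ī = 248 993 mm⁴.
Web plate: 14 × 290, A = 4 060 mm², y = 171 mm, Ī = 28 453 833 mm⁴.
Top plate: 100 × 22, A = 2 200 mm², y = 327 mm, Ī = 88733.3 mm⁴.
Centroid: ȳ = ΣA·y / ΣA = 137.745 mm.
Transfer each piece to the horizontal axis through the centroid using Ī + A·d² with d = y − 137.745:
  bottom plate: d = -124.745 mm → contributes +69 030 357 mm⁴
  web plate: d = 33.2547 mm → contributes +32 943 681 mm⁴
  top plate: d = 189.255 mm → contributes +78 886 869 mm⁴
Total I = 180 860 907 mm⁴.

I_xx ≈ 1.809 × 10⁸ mm⁴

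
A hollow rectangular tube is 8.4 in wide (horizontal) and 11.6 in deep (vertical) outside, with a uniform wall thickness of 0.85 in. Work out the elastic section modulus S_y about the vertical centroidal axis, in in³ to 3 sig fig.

S_y ≈ 77.3 in³

Break the section into simple shapes (no overlaps), measuring from the bottom-left corner of the bounding box.
Outer rectangle: 8.4 × 11.6, A = 97.44 in², x = 4.2 in, Ī = 572.95 in⁴.
Inner void (subtracted): 6.7 × 9.9, A = 66.33 in², x = 4.2 in, Ī = 248.13 in⁴.
By symmetry the centroid is at mid-width, x̄ = 4.2 in.
All pieces are centred on the vertical centroidal axis, so I = ΣĪ (holes subtracted) = 324.82 in⁴.
Extreme fibre distance c = 4.2 in; S = I/c = 77.338 in³.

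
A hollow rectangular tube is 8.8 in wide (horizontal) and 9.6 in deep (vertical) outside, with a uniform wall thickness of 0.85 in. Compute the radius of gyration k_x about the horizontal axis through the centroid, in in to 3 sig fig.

k_x ≈ 3.55 in

Break the section into simple shapes (no overlaps), measuring from the bottom-left corner of the bounding box.
Outer rectangle: 8.8 × 9.6, A = 84.48 in², y = 4.8 in, Ī = 648.81 in⁴.
Inner void (subtracted): 7.1 × 7.9, A = 56.09 in², y = 4.8 in, Ī = 291.71 in⁴.
By symmetry the centroid is at mid-height, ȳ = 4.8 in.
All pieces are centred on the horizontal axis through the centroid, so I = ΣĪ (holes subtracted) = 357.09 in⁴.
Radius of gyration: k = √(I/A) = √(357.09 / 28.39) = 3.5466 in.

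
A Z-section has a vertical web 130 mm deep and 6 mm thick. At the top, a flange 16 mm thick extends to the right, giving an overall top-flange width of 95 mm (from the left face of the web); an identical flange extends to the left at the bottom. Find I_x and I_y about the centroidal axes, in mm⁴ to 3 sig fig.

I_x ≈ 1.04 × 10⁷ mm⁴, I_y ≈ 8.31 × 10⁶ mm⁴

Treat the section as a set of non-overlapping primitives; coordinates are from the bounding-box lower-left.
Web: 6 × 130, A = 780 mm², y = 65 mm, Ī = 1 098 500 mm⁴.
Top flange (beyond web): 89 × 16, A = 1 424 mm², y = 122 mm, Ī = 30 379 mm⁴.
Bottom flange (beyond web): 89 × 16, A = 1 424 mm², y = 8 mm, Ī = 30 379 mm⁴.
Centroid: ȳ = ΣA·y / ΣA = 65 mm.
Transfer each piece to the centroidal x-axis using Ī + A·d² with d = y − 65:
  web: d = 0 mm → contributes +1 098 500 mm⁴
  top flange (beyond web): d = 57 mm → contributes +4 656 955 mm⁴
  bottom flange (beyond web): d = -57 mm → contributes +4 656 955 mm⁴
Total I = 10 412 409 mm⁴.
For the y-axis: x̄ = 92 mm.
Repeating about the centroidal y-axis gives I_y = 8 308 057 mm⁴.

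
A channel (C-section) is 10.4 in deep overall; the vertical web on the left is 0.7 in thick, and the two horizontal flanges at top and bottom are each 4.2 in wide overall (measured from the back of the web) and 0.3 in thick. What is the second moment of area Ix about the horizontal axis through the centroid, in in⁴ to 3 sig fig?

Ix ≈ 119 in⁴

Decompose the section into non-overlapping parts with the origin at the bottom-left of its bounding rectangle.
Web: 0.7 × 10.4, A = 7.28 in², y = 5.2 in, Ī = 65.617 in⁴.
Top flange (beyond web): 3.5 × 0.3, A = 1.05 in², y = 10.25 in, Ī = 0.007875 in⁴.
Bottom flange (beyond web): 3.5 × 0.3, A = 1.05 in², y = 0.15 in, Ī = 0.007875 in⁴.
By symmetry the centroid is at mid-height, ȳ = 5.2 in.
Transfer each piece to the horizontal axis through the centroid using Ī + A·d² with d = y − 5.2:
  web: d = 0 in → contributes +65.617 in⁴
  top flange (beyond web): d = 5.05 in → contributes +26.786 in⁴
  bottom flange (beyond web): d = -5.05 in → contributes +26.786 in⁴
Total I = 119.19 in⁴.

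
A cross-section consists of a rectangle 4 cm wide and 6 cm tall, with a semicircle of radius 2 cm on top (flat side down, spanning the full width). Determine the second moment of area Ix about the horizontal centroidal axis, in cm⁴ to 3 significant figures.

Ix ≈ 148 cm⁴

Split into non-overlapping primitives; take the origin at the lower-left of the bounding box.
Rectangular body: 4 × 6, A = 24 cm², y = 3 cm, Ī = 72 cm⁴.
Semicircular cap: semicircle r = 2, A = 6.2832 cm², y = 6.8488 cm, Ī = 1.7561 cm⁴.
Centroid: ȳ = ΣA·y / ΣA = 3.7986 cm.
Transfer each piece to the horizontal centroidal axis using Ī + A·d² with d = y − 3.7986:
  rectangular body: d = -0.79856 cm → contributes +87.305 cm⁴
  semicircular cap: d = 3.0503 cm → contributes +60.216 cm⁴
Total I = 147.52 cm⁴.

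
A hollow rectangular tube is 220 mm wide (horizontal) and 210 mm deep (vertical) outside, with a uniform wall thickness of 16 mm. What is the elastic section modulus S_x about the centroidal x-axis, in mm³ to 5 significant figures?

Decompose the section into non-overlapping parts with the origin at the bottom-left of its bounding rectangle.
Outer rectangle: 220 × 210, A = 46 200 mm², y = 105 mm, Ī = 169 785 000 mm⁴.
Inner void (subtracted): 188 × 178, A = 33 464 mm², y = 105 mm, Ī = 88 356 115 mm⁴.
By symmetry the centroid is at mid-height, ȳ = 105 mm.
All pieces are centred on the centroidal x-axis, so I = ΣĪ (holes subtracted) = 81 428 885 mm⁴.
Extreme fibre distance c = 105 mm; S = I/c = 775513.2 mm³.

S_x ≈ 7.7551 × 10⁵ mm³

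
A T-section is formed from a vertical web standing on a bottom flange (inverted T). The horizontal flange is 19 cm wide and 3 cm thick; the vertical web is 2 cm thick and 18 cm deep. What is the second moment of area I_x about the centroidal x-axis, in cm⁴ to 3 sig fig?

Break the section into simple shapes (no overlaps), measuring from the bottom-left corner of the bounding box.
Flange: 19 × 3, A = 57 cm², y = 1.5 cm, Ī = 42.75 cm⁴.
Web: 2 × 18, A = 36 cm², y = 12 cm, Ī = 972 cm⁴.
Centroid: ȳ = ΣA·y / ΣA = 5.5645 cm.
Transfer each piece to the centroidal x-axis using Ī + A·d² with d = y − 5.5645:
  flange: d = -4.0645 cm → contributes +984.41 cm⁴
  web: d = 6.4355 cm → contributes +2 463 cm⁴
Total I = 3447.4 cm⁴.

I_x ≈ 3450 cm⁴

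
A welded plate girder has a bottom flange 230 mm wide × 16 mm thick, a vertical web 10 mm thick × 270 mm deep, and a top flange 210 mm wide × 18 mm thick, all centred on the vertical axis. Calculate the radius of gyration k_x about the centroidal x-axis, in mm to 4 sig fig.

k_x ≈ 129.4 mm

Split into non-overlapping primitives; take the origin at the lower-left of the bounding box.
Bottom plate: 230 × 16, A = 3 680 mm², y = 8 mm, Ī = 78506.7 mm⁴.
Web plate: 10 × 270, A = 2 700 mm², y = 151 mm, Ī = 16 402 500 mm⁴.
Top plate: 210 × 18, A = 3 780 mm², y = 295 mm, Ī = 102 060 mm⁴.
Centroid: ȳ = ΣA·y / ΣA = 152.78 mm.
Transfer each piece to the centroidal x-axis using Ī + A·d² with d = y − 152.78:
  bottom plate: d = -144.78 mm → contributes +77 215 397 mm⁴
  web plate: d = -1.77953 mm → contributes +16 411 050 mm⁴
  top plate: d = 142.22 mm → contributes +76 558 845 mm⁴
Total I = 170 185 293 mm⁴.
Radius of gyration: k = √(I/A) = √(170 185 293 / 10 160) = 129.424 mm.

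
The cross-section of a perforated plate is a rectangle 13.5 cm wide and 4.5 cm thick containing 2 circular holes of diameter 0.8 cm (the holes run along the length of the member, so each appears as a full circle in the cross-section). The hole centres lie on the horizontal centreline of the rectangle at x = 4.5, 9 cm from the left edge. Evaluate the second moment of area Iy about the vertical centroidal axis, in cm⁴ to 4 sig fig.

Iy ≈ 917.5 cm⁴

Decompose the section into non-overlapping parts with the origin at the bottom-left of its bounding rectangle.
Plate: 13.5 × 4.5, A = 60.75 cm², x = 6.75 cm, Ī = 922.641 cm⁴.
Hole 1 (subtracted): ⌀0.8, A = 0.502655 cm², x = 4.5 cm, Ī = 0.0201062 cm⁴.
Hole 2 (subtracted): ⌀0.8, A = 0.502655 cm², x = 9 cm, Ī = 0.0201062 cm⁴.
By symmetry the centroid is at mid-width, x̄ = 6.75 cm.
Transfer each piece to the vertical centroidal axis using Ī + A·d² with d = x − 6.75:
  plate: d = 0 cm → contributes +922.641 cm⁴
  hole 1: d = -2.25 cm → contributes −2.5648 cm⁴
  hole 2: d = 2.25 cm → contributes −2.5648 cm⁴
Total I = 917.511 cm⁴.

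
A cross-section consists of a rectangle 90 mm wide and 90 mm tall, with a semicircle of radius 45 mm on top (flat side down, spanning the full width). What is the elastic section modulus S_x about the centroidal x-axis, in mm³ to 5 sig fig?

Split into non-overlapping primitives; take the origin at the lower-left of the bounding box.
Rectangular body: 90 × 90, A = 8 100 mm², y = 45 mm, Ī = 5 467 500 mm⁴.
Semicircular cap: semicircle r = 45, A = 3180.863 mm², y = 109.0986 mm, Ī = 450072.1 mm⁴.
Centroid: ȳ = ΣA·y / ΣA = 63.07387 mm.
Transfer each piece to the centroidal x-axis using Ī + A·d² with d = y − 63.07387:
  rectangular body: d = -18.07387 mm → contributes +8 113 484 mm⁴
  semicircular cap: d = 46.02473 mm → contributes +7 188 015 mm⁴
Total I = 15 301 499 mm⁴.
Extreme fibre distance c = 71.92613 mm; S = I/c = 212739.1 mm³.

S_x ≈ 2.1274 × 10⁵ mm³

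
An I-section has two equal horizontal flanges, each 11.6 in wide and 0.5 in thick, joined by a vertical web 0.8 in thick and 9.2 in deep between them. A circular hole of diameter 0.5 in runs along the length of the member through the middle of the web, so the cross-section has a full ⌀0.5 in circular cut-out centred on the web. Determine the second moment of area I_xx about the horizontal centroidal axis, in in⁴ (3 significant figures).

Decompose the section into non-overlapping parts with the origin at the bottom-left of its bounding rectangle.
Bottom flange: 11.6 × 0.5, A = 5.8 in², y = 0.25 in, Ī = 0.12083 in⁴.
Web: 0.8 × 9.2, A = 7.36 in², y = 5.1 in, Ī = 51.913 in⁴.
Top flange: 11.6 × 0.5, A = 5.8 in², y = 9.95 in, Ī = 0.12083 in⁴.
Hole (subtracted): ⌀0.5, A = 0.19635 in², y = 5.1 in, Ī = 0.003068 in⁴.
By symmetry the centroid is at mid-height, ȳ = 5.1 in.
Transfer each piece to the horizontal centroidal axis using Ī + A·d² with d = y − 5.1:
  bottom flange: d = -4.85 in → contributes +136.55 in⁴
  web: d = 0 in → contributes +51.913 in⁴
  top flange: d = 4.85 in → contributes +136.55 in⁴
  hole: d = 0 in → contributes −0.003068 in⁴
Total I = 325.01 in⁴.

I_xx ≈ 325 in⁴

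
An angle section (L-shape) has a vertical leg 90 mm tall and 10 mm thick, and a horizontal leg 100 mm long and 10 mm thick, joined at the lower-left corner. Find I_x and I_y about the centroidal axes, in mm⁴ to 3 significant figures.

Break the section into simple shapes (no overlaps), measuring from the bottom-left corner of the bounding box.
Vertical leg: 10 × 90, A = 900 mm², y = 45 mm, Ī = 607 500 mm⁴.
Horizontal leg (remainder): 90 × 10, A = 900 mm², y = 5 mm, Ī = 7 500 mm⁴.
Centroid: ȳ = ΣA·y / ΣA = 25 mm.
Transfer each piece to the centroidal x-axis using Ī + A·d² with d = y − 25:
  vertical leg: d = 20 mm → contributes +967 500 mm⁴
  horizontal leg (remainder): d = -20 mm → contributes +367 500 mm⁴
Total I = 1 335 000 mm⁴.
For the y-axis: x̄ = 30 mm.
Repeating about the centroidal y-axis gives I_y = 1 740 000 mm⁴.

I_x ≈ 1.34 × 10⁶ mm⁴, I_y ≈ 1.74 × 10⁶ mm⁴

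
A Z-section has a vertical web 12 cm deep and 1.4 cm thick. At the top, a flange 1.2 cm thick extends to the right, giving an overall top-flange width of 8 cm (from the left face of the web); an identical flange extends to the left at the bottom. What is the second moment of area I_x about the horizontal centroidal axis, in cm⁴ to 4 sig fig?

Split into non-overlapping primitives; take the origin at the lower-left of the bounding box.
Web: 1.4 × 12, A = 16.8 cm², y = 6 cm, Ī = 201.6 cm⁴.
Top flange (beyond web): 6.6 × 1.2, A = 7.92 cm², y = 11.4 cm, Ī = 0.9504 cm⁴.
Bottom flange (beyond web): 6.6 × 1.2, A = 7.92 cm², y = 0.6 cm, Ī = 0.9504 cm⁴.
Centroid: ȳ = ΣA·y / ΣA = 6 cm.
Transfer each piece to the horizontal centroidal axis using Ī + A·d² with d = y − 6:
  web: d = 0 cm → contributes +201.6 cm⁴
  top flange (beyond web): d = 5.4 cm → contributes +231.898 cm⁴
  bottom flange (beyond web): d = -5.4 cm → contributes +231.898 cm⁴
Total I = 665.395 cm⁴.

I_x ≈ 665.4 cm⁴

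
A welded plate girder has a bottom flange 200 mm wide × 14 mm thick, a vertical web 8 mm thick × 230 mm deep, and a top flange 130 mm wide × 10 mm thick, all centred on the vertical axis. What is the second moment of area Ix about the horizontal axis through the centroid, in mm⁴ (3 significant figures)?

Decompose the section into non-overlapping parts with the origin at the bottom-left of its bounding rectangle.
Bottom plate: 200 × 14, A = 2 800 mm², y = 7 mm, Ī = 45 733 mm⁴.
Web plate: 8 × 230, A = 1 840 mm², y = 129 mm, Ī = 8 111 333 mm⁴.
Top plate: 130 × 10, A = 1 300 mm², y = 249 mm, Ī = 10 833 mm⁴.
Centroid: ȳ = ΣA·y / ΣA = 97.754 mm.
Transfer each piece to the horizontal axis through the centroid using Ī + A·d² with d = y − 97.754:
  bottom plate: d = -90.754 mm → contributes +23 107 447 mm⁴
  web plate: d = 31.246 mm → contributes +9 907 724 mm⁴
  top plate: d = 151.25 mm → contributes +29 748 710 mm⁴
Total I = 62 763 881 mm⁴.

Ix ≈ 6.28 × 10⁷ mm⁴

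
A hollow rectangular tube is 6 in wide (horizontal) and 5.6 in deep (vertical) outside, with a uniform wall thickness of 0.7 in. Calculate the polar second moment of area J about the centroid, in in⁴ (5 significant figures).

J ≈ 126.14 in⁴

Break the section into simple shapes (no overlaps), measuring from the bottom-left corner of the bounding box.
Outer rectangle: 6 × 5.6, A = 33.6 in², y = 2.8 in, Ī = 87.808 in⁴.
Inner void (subtracted): 4.6 × 4.2, A = 19.32 in², y = 2.8 in, Ī = 28.4004 in⁴.
By symmetry the centroid is at mid-height, ȳ = 2.8 in.
All pieces are centred on the centroidal x-axis, so I = ΣĪ (holes subtracted) = 59.4076 in⁴.
Repeating about the centroidal y-axis gives I_y = 66.7324 in⁴.
Polar second moment: J = I_x + I_y = 126.14 in⁴.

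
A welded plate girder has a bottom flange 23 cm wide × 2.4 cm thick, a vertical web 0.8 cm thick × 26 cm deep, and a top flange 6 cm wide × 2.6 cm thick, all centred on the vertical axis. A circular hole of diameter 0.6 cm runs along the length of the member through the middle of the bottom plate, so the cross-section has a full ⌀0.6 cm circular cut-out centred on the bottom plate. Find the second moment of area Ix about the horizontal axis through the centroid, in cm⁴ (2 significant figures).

Decompose the section into non-overlapping parts with the origin at the bottom-left of its bounding rectangle.
Bottom plate: 23 × 2.4, A = 55.2 cm², y = 1.2 cm, Ī = 26.5 cm⁴.
Web plate: 0.8 × 26, A = 20.8 cm², y = 15.4 cm, Ī = 1 172 cm⁴.
Top plate: 6 × 2.6, A = 15.6 cm², y = 29.7 cm, Ī = 8.788 cm⁴.
Hole (subtracted): ⌀0.6, A = 0.2827 cm², y = 1.2 cm, Ī = 0.006362 cm⁴.
Centroid: ȳ = ΣA·y / ΣA = 9.303 cm.
Transfer each piece to the horizontal axis through the centroid using Ī + A·d² with d = y − 9.303:
  bottom plate: d = -8.103 cm → contributes +3 651 cm⁴
  web plate: d = 6.097 cm → contributes +1 945 cm⁴
  top plate: d = 20.4 cm → contributes +6 499 cm⁴
  hole: d = -8.103 cm → contributes −18.57 cm⁴
Total I = 12 076 cm⁴.

Ix ≈ 1.2 × 10⁴ cm⁴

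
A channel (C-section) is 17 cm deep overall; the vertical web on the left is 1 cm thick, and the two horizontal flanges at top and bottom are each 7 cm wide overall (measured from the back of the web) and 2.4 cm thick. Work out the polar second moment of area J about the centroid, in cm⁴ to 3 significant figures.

Treat the section as a set of non-overlapping primitives; coordinates are from the bounding-box lower-left.
Web: 1 × 17, A = 17 cm², y = 8.5 cm, Ī = 409.42 cm⁴.
Top flange (beyond web): 6 × 2.4, A = 14.4 cm², y = 15.8 cm, Ī = 6.912 cm⁴.
Bottom flange (beyond web): 6 × 2.4, A = 14.4 cm², y = 1.2 cm, Ī = 6.912 cm⁴.
By symmetry the centroid is at mid-height, ȳ = 8.5 cm.
Transfer each piece to the centroidal x-axis using Ī + A·d² with d = y − 8.5:
  web: d = 0 cm → contributes +409.42 cm⁴
  top flange (beyond web): d = 7.3 cm → contributes +774.29 cm⁴
  bottom flange (beyond web): d = -7.3 cm → contributes +774.29 cm⁴
Total I = 1 958 cm⁴.
For the y-axis: x̄ = 2.7009 cm.
Repeating about the centroidal y-axis gives I_y = 218.77 cm⁴.
Polar second moment: J = I_x + I_y = 2176.8 cm⁴.

J ≈ 2180 cm⁴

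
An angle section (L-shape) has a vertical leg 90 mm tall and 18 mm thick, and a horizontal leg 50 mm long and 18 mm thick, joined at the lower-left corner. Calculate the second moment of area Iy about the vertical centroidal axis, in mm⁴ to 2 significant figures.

Iy ≈ 3.6 × 10⁵ mm⁴

Split into non-overlapping primitives; take the origin at the lower-left of the bounding box.
Vertical leg: 18 × 90, A = 1 620 mm², x = 9 mm, Ī = 43 740 mm⁴.
Horizontal leg (remainder): 32 × 18, A = 576 mm², x = 34 mm, Ī = 49 152 mm⁴.
Centroid: x̄ = ΣA·x / ΣA = 15.56 mm.
Transfer each piece to the vertical centroidal axis using Ī + A·d² with d = x − 15.56:
  vertical leg: d = -6.557 mm → contributes +113 399 mm⁴
  horizontal leg (remainder): d = 18.44 mm → contributes +245 067 mm⁴
Total I = 358 466 mm⁴.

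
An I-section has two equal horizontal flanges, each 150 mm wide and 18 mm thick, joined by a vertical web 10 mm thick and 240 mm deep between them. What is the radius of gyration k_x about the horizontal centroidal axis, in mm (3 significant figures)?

Split into non-overlapping primitives; take the origin at the lower-left of the bounding box.
Bottom flange: 150 × 18, A = 2 700 mm², y = 9 mm, Ī = 72 900 mm⁴.
Web: 10 × 240, A = 2 400 mm², y = 138 mm, Ī = 11 520 000 mm⁴.
Top flange: 150 × 18, A = 2 700 mm², y = 267 mm, Ī = 72 900 mm⁴.
By symmetry the centroid is at mid-height, ȳ = 138 mm.
Transfer each piece to the horizontal centroidal axis using Ī + A·d² with d = y − 138:
  bottom flange: d = -129 mm → contributes +45 003 600 mm⁴
  web: d = 0 mm → contributes +11 520 000 mm⁴
  top flange: d = 129 mm → contributes +45 003 600 mm⁴
Total I = 101 527 200 mm⁴.
Radius of gyration: k = √(I/A) = √(101 527 200 / 7 800) = 114.09 mm.

k_x ≈ 114 mm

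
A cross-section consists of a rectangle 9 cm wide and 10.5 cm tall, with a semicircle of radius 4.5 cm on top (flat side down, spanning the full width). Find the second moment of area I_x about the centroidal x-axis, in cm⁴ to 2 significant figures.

I_x ≈ 2100 cm⁴

Break the section into simple shapes (no overlaps), measuring from the bottom-left corner of the bounding box.
Rectangular body: 9 × 10.5, A = 94.5 cm², y = 5.25 cm, Ī = 868.2 cm⁴.
Semicircular cap: semicircle r = 4.5, A = 31.81 cm², y = 12.41 cm, Ī = 45.01 cm⁴.
Centroid: ȳ = ΣA·y / ΣA = 7.053 cm.
Transfer each piece to the centroidal x-axis using Ī + A·d² with d = y − 7.053:
  rectangular body: d = -1.803 cm → contributes +1 175 cm⁴
  semicircular cap: d = 5.357 cm → contributes +957.8 cm⁴
Total I = 2 133 cm⁴.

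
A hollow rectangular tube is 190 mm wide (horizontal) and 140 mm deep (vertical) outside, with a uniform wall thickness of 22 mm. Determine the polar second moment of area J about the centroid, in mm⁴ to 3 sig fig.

Break the section into simple shapes (no overlaps), measuring from the bottom-left corner of the bounding box.
Outer rectangle: 190 × 140, A = 26 600 mm², y = 70 mm, Ī = 43 446 667 mm⁴.
Inner void (subtracted): 146 × 96, A = 14 016 mm², y = 70 mm, Ī = 10 764 288 mm⁴.
By symmetry the centroid is at mid-height, ȳ = 70 mm.
All pieces are centred on the centroidal x-axis, so I = ΣĪ (holes subtracted) = 32 682 379 mm⁴.
Repeating about the centroidal y-axis gives I_y = 55 124 579 mm⁴.
Polar second moment: J = I_x + I_y = 87 806 957 mm⁴.

J ≈ 8.78 × 10⁷ mm⁴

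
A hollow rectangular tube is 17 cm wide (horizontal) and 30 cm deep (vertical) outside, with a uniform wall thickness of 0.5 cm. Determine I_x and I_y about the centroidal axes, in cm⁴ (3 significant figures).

I_x ≈ 5730 cm⁴, I_y ≈ 2380 cm⁴

Decompose the section into non-overlapping parts with the origin at the bottom-left of its bounding rectangle.
Outer rectangle: 17 × 30, A = 510 cm², y = 15 cm, Ī = 38 250 cm⁴.
Inner void (subtracted): 16 × 29, A = 464 cm², y = 15 cm, Ī = 32 519 cm⁴.
By symmetry the centroid is at mid-height, ȳ = 15 cm.
All pieces are centred on the centroidal x-axis, so I = ΣĪ (holes subtracted) = 5731.3 cm⁴.
Repeating about the centroidal y-axis gives I_y = 2383.8 cm⁴.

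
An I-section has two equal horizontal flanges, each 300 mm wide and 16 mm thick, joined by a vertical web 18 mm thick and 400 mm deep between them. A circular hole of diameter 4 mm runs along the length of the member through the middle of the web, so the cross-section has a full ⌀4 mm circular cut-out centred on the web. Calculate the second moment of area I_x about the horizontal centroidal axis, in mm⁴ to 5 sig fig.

Split into non-overlapping primitives; take the origin at the lower-left of the bounding box.
Bottom flange: 300 × 16, A = 4 800 mm², y = 8 mm, Ī = 102 400 mm⁴.
Web: 18 × 400, A = 7 200 mm², y = 216 mm, Ī = 96 000 000 mm⁴.
Top flange: 300 × 16, A = 4 800 mm², y = 424 mm, Ī = 102 400 mm⁴.
Hole (subtracted): ⌀4, A = 12.56637 mm², y = 216 mm, Ī = 12.56637 mm⁴.
By symmetry the centroid is at mid-height, ȳ = 216 mm.
Transfer each piece to the horizontal centroidal axis using Ī + A·d² with d = y − 216:
  bottom flange: d = -208 mm → contributes +207 769 600 mm⁴
  web: d = 0 mm → contributes +96 000 000 mm⁴
  top flange: d = 208 mm → contributes +207 769 600 mm⁴
  hole: d = 0 mm → contributes −12.56637 mm⁴
Total I = 511 539 187 mm⁴.

I_x ≈ 5.1154 × 10⁸ mm⁴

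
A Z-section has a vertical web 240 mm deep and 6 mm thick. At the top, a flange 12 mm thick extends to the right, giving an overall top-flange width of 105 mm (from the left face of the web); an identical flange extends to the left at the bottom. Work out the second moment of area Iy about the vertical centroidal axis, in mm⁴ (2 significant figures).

Iy ≈ 8.5 × 10⁶ mm⁴

Break the section into simple shapes (no overlaps), measuring from the bottom-left corner of the bounding box.
Web: 6 × 240, A = 1 440 mm², x = 102 mm, Ī = 4 320 mm⁴.
Top flange (beyond web): 99 × 12, A = 1 188 mm², x = 154.5 mm, Ī = 970 299 mm⁴.
Bottom flange (beyond web): 99 × 12, A = 1 188 mm², x = 49.5 mm, Ī = 970 299 mm⁴.
Centroid: x̄ = ΣA·x / ΣA = 102 mm.
Transfer each piece to the vertical centroidal axis using Ī + A·d² with d = x − 102:
  web: d = 0 mm → contributes +4 320 mm⁴
  top flange (beyond web): d = 52.5 mm → contributes +4 244 724 mm⁴
  bottom flange (beyond web): d = -52.5 mm → contributes +4 244 724 mm⁴
Total I = 8 493 768 mm⁴.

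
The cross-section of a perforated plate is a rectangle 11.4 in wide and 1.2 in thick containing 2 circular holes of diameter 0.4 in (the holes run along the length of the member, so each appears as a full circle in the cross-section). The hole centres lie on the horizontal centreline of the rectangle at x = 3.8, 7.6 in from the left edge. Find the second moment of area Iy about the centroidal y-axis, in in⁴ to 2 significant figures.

Split into non-overlapping primitives; take the origin at the lower-left of the bounding box.
Plate: 11.4 × 1.2, A = 13.68 in², x = 5.7 in, Ī = 148.2 in⁴.
Hole 1 (subtracted): ⌀0.4, A = 0.1257 in², x = 3.8 in, Ī = 0.001257 in⁴.
Hole 2 (subtracted): ⌀0.4, A = 0.1257 in², x = 7.6 in, Ī = 0.001257 in⁴.
By symmetry the centroid is at mid-width, x̄ = 5.7 in.
Transfer each piece to the centroidal y-axis using Ī + A·d² with d = x − 5.7:
  plate: d = 0 in → contributes +148.2 in⁴
  hole 1: d = -1.9 in → contributes −0.4549 in⁴
  hole 2: d = 1.9 in → contributes −0.4549 in⁴
Total I = 147.2 in⁴.

Iy ≈ 150 in⁴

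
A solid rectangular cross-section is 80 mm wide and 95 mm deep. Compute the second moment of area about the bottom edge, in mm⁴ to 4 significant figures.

I_base ≈ 2.286 × 10⁷ mm⁴

The section: 80 × 95, A = 7 600 mm², y = 47.5 mm, Ī = 5 715 833 mm⁴.
Transfer it to the base of the section using Ī + A·d² with d = y − 0:
  the section: d = 47.5 mm → contributes +22 863 333 mm⁴
Total I = 22 863 333 mm⁴.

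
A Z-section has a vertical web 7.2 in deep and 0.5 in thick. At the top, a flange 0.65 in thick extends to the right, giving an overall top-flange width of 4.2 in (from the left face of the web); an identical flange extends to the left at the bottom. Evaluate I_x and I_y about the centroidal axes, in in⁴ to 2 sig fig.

I_x ≈ 67 in⁴, I_y ≈ 27 in⁴

Treat the section as a set of non-overlapping primitives; coordinates are from the bounding-box lower-left.
Web: 0.5 × 7.2, A = 3.6 in², y = 3.6 in, Ī = 15.55 in⁴.
Top flange (beyond web): 3.7 × 0.65, A = 2.405 in², y = 6.875 in, Ī = 0.08468 in⁴.
Bottom flange (beyond web): 3.7 × 0.65, A = 2.405 in², y = 0.325 in, Ī = 0.08468 in⁴.
Centroid: ȳ = ΣA·y / ΣA = 3.6 in.
Transfer each piece to the centroidal x-axis using Ī + A·d² with d = y − 3.6:
  web: d = 0 in → contributes +15.55 in⁴
  top flange (beyond web): d = 3.275 in → contributes +25.88 in⁴
  bottom flange (beyond web): d = -3.275 in → contributes +25.88 in⁴
Total I = 67.31 in⁴.
For the y-axis: x̄ = 3.95 in.
Repeating about the centroidal y-axis gives I_y = 26.77 in⁴.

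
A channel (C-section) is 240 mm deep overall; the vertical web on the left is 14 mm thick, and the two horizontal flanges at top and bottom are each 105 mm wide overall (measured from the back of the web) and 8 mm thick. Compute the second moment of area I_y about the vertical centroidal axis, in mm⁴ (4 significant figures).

Treat the section as a set of non-overlapping primitives; coordinates are from the bounding-box lower-left.
Web: 14 × 240, A = 3 360 mm², x = 7 mm, Ī = 54 880 mm⁴.
Top flange (beyond web): 91 × 8, A = 728 mm², x = 59.5 mm, Ī = 502 381 mm⁴.
Bottom flange (beyond web): 91 × 8, A = 728 mm², x = 59.5 mm, Ī = 502 381 mm⁴.
Centroid: x̄ = ΣA·x / ΣA = 22.8721 mm.
Transfer each piece to the vertical centroidal axis using Ī + A·d² with d = x − 22.8721:
  web: d = -15.8721 mm → contributes +901 342 mm⁴
  top flange (beyond web): d = 36.6279 mm → contributes +1 479 068 mm⁴
  bottom flange (beyond web): d = 36.6279 mm → contributes +1 479 068 mm⁴
Total I = 3 859 479 mm⁴.

I_y ≈ 3.859 × 10⁶ mm⁴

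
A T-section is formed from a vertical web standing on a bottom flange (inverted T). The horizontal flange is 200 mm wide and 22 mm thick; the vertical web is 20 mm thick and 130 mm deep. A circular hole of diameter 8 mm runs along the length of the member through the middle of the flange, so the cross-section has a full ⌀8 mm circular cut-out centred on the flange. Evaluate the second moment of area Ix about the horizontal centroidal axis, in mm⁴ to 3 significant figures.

Ix ≈ 1.32 × 10⁷ mm⁴

Split into non-overlapping primitives; take the origin at the lower-left of the bounding box.
Flange: 200 × 22, A = 4 400 mm², y = 11 mm, Ī = 177 467 mm⁴.
Web: 20 × 130, A = 2 600 mm², y = 87 mm, Ī = 3 661 667 mm⁴.
Hole (subtracted): ⌀8, A = 50.265 mm², y = 11 mm, Ī = 201.06 mm⁴.
Centroid: ȳ = ΣA·y / ΣA = 39.433 mm.
Transfer each piece to the horizontal centroidal axis using Ī + A·d² with d = y − 39.433:
  flange: d = -28.433 mm → contributes +3 734 518 mm⁴
  web: d = 47.567 mm → contributes +9 544 541 mm⁴
  hole: d = -28.433 mm → contributes −40 837 mm⁴
Total I = 13 238 223 mm⁴.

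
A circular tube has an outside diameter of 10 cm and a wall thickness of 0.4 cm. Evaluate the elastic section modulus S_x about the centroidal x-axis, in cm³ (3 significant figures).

S_x ≈ 27.8 cm³

Treat the section as a set of non-overlapping primitives; coordinates are from the bounding-box lower-left.
Outer circle: ⌀10, A = 78.54 cm², y = 5 cm, Ī = 490.87 cm⁴.
Bore (subtracted): ⌀9.2, A = 66.476 cm², y = 5 cm, Ī = 351.66 cm⁴.
By symmetry the centroid is at mid-height, ȳ = 5 cm.
All pieces are centred on the centroidal x-axis, so I = ΣĪ (holes subtracted) = 139.22 cm⁴.
Extreme fibre distance c = 5 cm; S = I/c = 27.843 cm³.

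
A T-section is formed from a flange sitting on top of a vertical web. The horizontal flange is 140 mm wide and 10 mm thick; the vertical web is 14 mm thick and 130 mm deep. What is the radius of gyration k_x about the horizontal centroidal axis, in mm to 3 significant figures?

Decompose the section into non-overlapping parts with the origin at the bottom-left of its bounding rectangle.
Flange: 140 × 10, A = 1 400 mm², y = 135 mm, Ī = 11 667 mm⁴.
Web: 14 × 130, A = 1 820 mm², y = 65 mm, Ī = 2 563 167 mm⁴.
Centroid: ȳ = ΣA·y / ΣA = 95.435 mm.
Transfer each piece to the horizontal centroidal axis using Ī + A·d² with d = y − 95.435:
  flange: d = 39.565 mm → contributes +2 203 236 mm⁴
  web: d = -30.435 mm → contributes +4 248 989 mm⁴
Total I = 6 452 225 mm⁴.
Radius of gyration: k = √(I/A) = √(6 452 225 / 3 220) = 44.764 mm.

k_x ≈ 44.8 mm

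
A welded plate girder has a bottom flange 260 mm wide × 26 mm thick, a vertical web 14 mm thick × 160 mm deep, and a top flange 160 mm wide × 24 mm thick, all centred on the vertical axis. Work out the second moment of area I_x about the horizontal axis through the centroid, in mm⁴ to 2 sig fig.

Treat the section as a set of non-overlapping primitives; coordinates are from the bounding-box lower-left.
Bottom plate: 260 × 26, A = 6 760 mm², y = 13 mm, Ī = 380 813 mm⁴.
Web plate: 14 × 160, A = 2 240 mm², y = 106 mm, Ī = 4 778 667 mm⁴.
Top plate: 160 × 24, A = 3 840 mm², y = 198 mm, Ī = 184 320 mm⁴.
Centroid: ȳ = ΣA·y / ΣA = 84.55 mm.
Transfer each piece to the horizontal axis through the centroid using Ī + A·d² with d = y − 84.55:
  bottom plate: d = -71.55 mm → contributes +34 989 330 mm⁴
  web plate: d = 21.45 mm → contributes +5 809 162 mm⁴
  top plate: d = 113.4 mm → contributes +49 607 364 mm⁴
Total I = 90 405 856 mm⁴.

I_x ≈ 9.0 × 10⁷ mm⁴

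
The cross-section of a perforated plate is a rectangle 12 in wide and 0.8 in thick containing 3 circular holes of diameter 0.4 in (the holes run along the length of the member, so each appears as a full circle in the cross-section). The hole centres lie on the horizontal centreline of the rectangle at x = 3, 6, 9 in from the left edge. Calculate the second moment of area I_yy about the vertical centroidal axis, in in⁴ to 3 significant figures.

I_yy ≈ 113 in⁴

Treat the section as a set of non-overlapping primitives; coordinates are from the bounding-box lower-left.
Plate: 12 × 0.8, A = 9.6 in², x = 6 in, Ī = 115.2 in⁴.
Hole 1 (subtracted): ⌀0.4, A = 0.12566 in², x = 3 in, Ī = 0.0012566 in⁴.
Hole 2 (subtracted): ⌀0.4, A = 0.12566 in², x = 6 in, Ī = 0.0012566 in⁴.
Hole 3 (subtracted): ⌀0.4, A = 0.12566 in², x = 9 in, Ī = 0.0012566 in⁴.
By symmetry the centroid is at mid-width, x̄ = 6 in.
Transfer each piece to the vertical centroidal axis using Ī + A·d² with d = x − 6:
  plate: d = 0 in → contributes +115.2 in⁴
  hole 1: d = -3 in → contributes −1.1322 in⁴
  hole 2: d = 0 in → contributes −0.0012566 in⁴
  hole 3: d = 3 in → contributes −1.1322 in⁴
Total I = 112.93 in⁴.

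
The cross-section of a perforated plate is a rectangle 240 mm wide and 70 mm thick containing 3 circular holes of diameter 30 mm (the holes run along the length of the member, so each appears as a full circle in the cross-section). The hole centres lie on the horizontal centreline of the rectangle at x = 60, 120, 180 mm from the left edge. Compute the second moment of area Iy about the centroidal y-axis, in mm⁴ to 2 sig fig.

Iy ≈ 7.5 × 10⁷ mm⁴

Break the section into simple shapes (no overlaps), measuring from the bottom-left corner of the bounding box.
Plate: 240 × 70, A = 16 800 mm², x = 120 mm, Ī = 80 640 000 mm⁴.
Hole 1 (subtracted): ⌀30, A = 706.9 mm², x = 60 mm, Ī = 39 761 mm⁴.
Hole 2 (subtracted): ⌀30, A = 706.9 mm², x = 120 mm, Ī = 39 761 mm⁴.
Hole 3 (subtracted): ⌀30, A = 706.9 mm², x = 180 mm, Ī = 39 761 mm⁴.
By symmetry the centroid is at mid-width, x̄ = 120 mm.
Transfer each piece to the centroidal y-axis using Ī + A·d² with d = x − 120:
  plate: d = 0 mm → contributes +80 640 000 mm⁴
  hole 1: d = -60 mm → contributes −2 584 451 mm⁴
  hole 2: d = 0 mm → contributes −39 761 mm⁴
  hole 3: d = 60 mm → contributes −2 584 451 mm⁴
Total I = 75 431 338 mm⁴.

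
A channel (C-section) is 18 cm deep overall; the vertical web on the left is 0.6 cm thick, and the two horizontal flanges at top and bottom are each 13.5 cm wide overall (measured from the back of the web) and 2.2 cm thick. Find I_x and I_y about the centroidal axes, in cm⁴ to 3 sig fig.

Split into non-overlapping primitives; take the origin at the lower-left of the bounding box.
Web: 0.6 × 18, A = 10.8 cm², y = 9 cm, Ī = 291.6 cm⁴.
Top flange (beyond web): 12.9 × 2.2, A = 28.38 cm², y = 16.9 cm, Ī = 11.447 cm⁴.
Bottom flange (beyond web): 12.9 × 2.2, A = 28.38 cm², y = 1.1 cm, Ī = 11.447 cm⁴.
By symmetry the centroid is at mid-height, ȳ = 9 cm.
Transfer each piece to the centroidal x-axis using Ī + A·d² with d = y − 9:
  web: d = 0 cm → contributes +291.6 cm⁴
  top flange (beyond web): d = 7.9 cm → contributes +1782.6 cm⁴
  bottom flange (beyond web): d = -7.9 cm → contributes +1782.6 cm⁴
Total I = 3856.9 cm⁴.
For the y-axis: x̄ = 5.971 cm.
Repeating about the centroidal y-axis gives I_y = 1200.9 cm⁴.

I_x ≈ 3860 cm⁴, I_y ≈ 1200 cm⁴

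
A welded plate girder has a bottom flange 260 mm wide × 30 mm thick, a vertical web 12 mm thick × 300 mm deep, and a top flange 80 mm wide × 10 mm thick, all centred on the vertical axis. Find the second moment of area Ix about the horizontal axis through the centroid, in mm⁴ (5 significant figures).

Ix ≈ 1.4830 × 10⁸ mm⁴

Split into non-overlapping primitives; take the origin at the lower-left of the bounding box.
Bottom plate: 260 × 30, A = 7 800 mm², y = 15 mm, Ī = 585 000 mm⁴.
Web plate: 12 × 300, A = 3 600 mm², y = 180 mm, Ī = 27 000 000 mm⁴.
Top plate: 80 × 10, A = 800 mm², y = 335 mm, Ī = 6666.667 mm⁴.
Centroid: ȳ = ΣA·y / ΣA = 84.67213 mm.
Transfer each piece to the horizontal axis through the centroid using Ī + A·d² with d = y − 84.67213:
  bottom plate: d = -69.67213 mm → contributes +38 447 806 mm⁴
  web plate: d = 95.32787 mm → contributes +59 714 649 mm⁴
  top plate: d = 250.3279 mm → contributes +50 137 900 mm⁴
Total I = 148 300 355 mm⁴.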